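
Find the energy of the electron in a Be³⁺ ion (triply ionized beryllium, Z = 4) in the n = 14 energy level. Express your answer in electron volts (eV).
-1.1107 eV

The energy levels of a hydrogen-like atom are given by:
E_n = -13.6057 Z² / n² eV  (with Z = 4 for Be³⁺)

For n = 14:
E_14 = -13.6057 × 4² / 14²
E_14 = -13.6057 × 16 / 196
E_14 = -1.1107 eV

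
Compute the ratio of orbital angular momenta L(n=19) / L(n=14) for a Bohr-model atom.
1.35714

In the Bohr model, L_n = nℏ, so the ratio is purely the ratio of quantum numbers:

L_19/L_14 = 19ℏ / 14ℏ = 19/14 = 1.35714

The angular momentum scales linearly with n.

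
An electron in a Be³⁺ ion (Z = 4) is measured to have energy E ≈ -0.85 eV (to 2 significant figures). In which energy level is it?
n = 16

The exact energy levels follow E_n = -13.6057 Z² / n² eV with Z = 4.

The measured value (-0.85 eV) is reported to only 2 significant figures, so we must test candidate n values and see which one matches to that precision.

Candidate energies:
  n = 14:  E = -13.6057 × 4² / 14² = -1.11067 eV
  n = 15:  E = -13.6057 × 4² / 15² = -0.96752 eV
  n = 16:  E = -13.6057 × 4² / 16² = -0.85036 eV  ← matches
  n = 17:  E = -13.6057 × 4² / 17² = -0.75326 eV
  n = 18:  E = -13.6057 × 4² / 18² = -0.67189 eV

Checking against the measurement of -0.85 eV (2 sig figs), only n = 16 agrees:
E_16 = -0.85036 eV, which rounds to -0.85 eV ✓

Therefore n = 16.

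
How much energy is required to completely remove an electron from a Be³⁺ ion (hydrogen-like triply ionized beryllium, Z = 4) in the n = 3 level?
24.19 eV

The ionization energy is the energy needed to remove the electron completely (n → ∞).

For a hydrogen-like ion with Z = 4, E_n = -13.6057 Z² / n² eV.

At n = 3: E_3 = -13.6057 × 4² / 3² = -24.18791 eV
At n = ∞: E_∞ = 0 eV

Ionization energy = E_∞ - E_3 = 0 - (-24.18791) = 24.18791 eV
Ionization energy ≈ 24.19 eV

This is also called the binding energy of the electron in state n = 3.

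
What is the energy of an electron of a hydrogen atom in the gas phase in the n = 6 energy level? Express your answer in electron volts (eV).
-0.37794 eV

The energy levels of a hydrogen-like atom are given by:
E_n = -13.6057 eV / n²

For n = 6:
E_6 = -13.6057 eV / 6²
E_6 = -13.6057 eV / 36
E_6 = -0.37794 eV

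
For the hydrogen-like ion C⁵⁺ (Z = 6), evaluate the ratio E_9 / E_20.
4.938272

Using E_n = -13.6057 Z² / n² eV with Z = 6:

E_9 = -13.6057 × 6² / 9² = -489.8052 / 81 = -6.046977777778 eV
E_20 = -13.6057 × 6² / 20² = -489.8052 / 400 = -1.224513000000 eV

The ratio is:
E_9/E_20 = (-6.046977777778) / (-1.224513000000)
E_9/E_20 = (-489.8052/81) / (-489.8052/400)
E_9/E_20 = 400/81
E_9/E_20 = 4.938272
(Note: the Z² factors cancel in the ratio.)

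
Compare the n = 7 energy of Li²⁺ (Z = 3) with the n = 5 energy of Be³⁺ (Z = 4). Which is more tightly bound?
Be³⁺ at n = 5 (E = -8.7076 eV)

Using E_n = -13.6057 Z² / n² eV:

Li²⁺ (Z = 3) at n = 7:
E = -13.6057 × 3² / 7² = -13.6057 × 9 / 49 = -2.4990061 eV

Be³⁺ (Z = 4) at n = 5:
E = -13.6057 × 4² / 5² = -13.6057 × 16 / 25 = -8.7076480 eV

Since -8.7076480 eV < -2.4990061 eV,
Be³⁺ at n = 5 is more tightly bound (requires more energy to ionize).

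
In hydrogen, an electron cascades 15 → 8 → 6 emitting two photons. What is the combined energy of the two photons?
0.317466 eV

The energy levels of hydrogen are E_n = -13.6057 / n² eV.

First transition (15 → 8):
ΔE₁ = |E_8 - E_15|
ΔE₁ = |-0.212589062500 - (-0.060469777778)| = 0.152119285 eV

Second transition (8 → 6):
ΔE₂ = |E_6 - E_8|
ΔE₂ = |-0.377936111111 - (-0.212589062500)| = 0.165347049 eV

Total energy released:
E_total = ΔE₁ + ΔE₂ = 0.152119285 + 0.165347049 = 0.317466 eV

Note: This equals the direct transition 15 → 6: 0.317466 eV ✓
Energy is conserved regardless of the path taken.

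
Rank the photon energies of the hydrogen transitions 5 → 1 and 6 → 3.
5 → 1

Calculate the energy for each transition:

Transition 5 → 1:
ΔE₁ = |E_1 - E_5| = |-13.6057/1² - (-13.6057/5²)|
ΔE₁ = |-13.605700000 - (-0.544228000)| = 13.061472 eV

Transition 6 → 3:
ΔE₂ = |E_3 - E_6| = |-13.6057/3² - (-13.6057/6²)|
ΔE₂ = |-1.511744444 - (-0.377936111)| = 1.133808 eV

Since 13.061472 eV > 1.133808 eV, the transition 5 → 1 emits the more energetic photon.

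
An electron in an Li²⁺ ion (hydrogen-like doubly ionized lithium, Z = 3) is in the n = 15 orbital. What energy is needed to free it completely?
0.54423 eV

The ionization energy is the energy needed to remove the electron completely (n → ∞).

For a hydrogen-like ion with Z = 3, E_n = -13.6057 Z² / n² eV.

At n = 15: E_15 = -13.6057 × 3² / 15² = -0.54422800 eV
At n = ∞: E_∞ = 0 eV

Ionization energy = E_∞ - E_15 = 0 - (-0.54422800) = 0.54422800 eV
Ionization energy ≈ 0.54423 eV

This is also called the binding energy of the electron in state n = 15.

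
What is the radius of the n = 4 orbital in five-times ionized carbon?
0.14111 nm (or 1.41114 Å)

The Bohr radius formula is:
r_n = n² a₀ / Z

where a₀ = 0.05291772 nm is the Bohr radius.

For C⁵⁺ (Z = 6) at n = 4:
r_4 = 4² × 0.05291772 nm / 6
r_4 = 16 × 0.05291772 nm / 6
r_4 = 0.846684 nm / 6
r_4 = 0.14111 nm

The electron orbits at approximately 0.14111 nm from the nucleus.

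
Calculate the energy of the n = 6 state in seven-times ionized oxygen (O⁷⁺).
-24.188 eV

For hydrogen-like ions, the energy levels scale with Z²:
E_n = -13.6057 Z² / n² eV

For O⁷⁺ (Z = 8) at n = 6:
E_6 = -13.6057 × 8² / 6²
E_6 = -13.6057 × 64 / 36
E_6 = -870.7648 / 36
E_6 = -24.188 eV

The energy is 64 times more negative than hydrogen at the same n due to the stronger nuclear charge.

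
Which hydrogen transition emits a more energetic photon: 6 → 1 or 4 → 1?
6 → 1

Calculate the energy for each transition:

Transition 6 → 1:
ΔE₁ = |E_1 - E_6| = |-13.6057/1² - (-13.6057/6²)|
ΔE₁ = |-13.60570000000 - (-0.37793611111)| = 13.22776389 eV

Transition 4 → 1:
ΔE₂ = |E_1 - E_4| = |-13.6057/1² - (-13.6057/4²)|
ΔE₂ = |-13.60570000000 - (-0.85035625000)| = 12.75534375 eV

Since 13.22776389 eV > 12.75534375 eV, the transition 6 → 1 emits the more energetic photon.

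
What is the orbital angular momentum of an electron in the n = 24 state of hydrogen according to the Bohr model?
2.5310e-33 J·s (or 24ℏ)

In the Bohr model, angular momentum is quantized:
L = nℏ

where ℏ = h/(2π) = 1.054572e-34 J·s

For n = 24:
L = 24 × 1.054572e-34 J·s
L = 2.5310e-33 J·s

This can also be written as L = 24ℏ.
The angular momentum is an integer multiple of the reduced Planck constant.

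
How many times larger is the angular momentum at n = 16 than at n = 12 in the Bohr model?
1.333333

In the Bohr model, L_n = nℏ, so the ratio is purely the ratio of quantum numbers:

L_16/L_12 = 16ℏ / 12ℏ = 16/12 = 1.333333

The angular momentum scales linearly with n.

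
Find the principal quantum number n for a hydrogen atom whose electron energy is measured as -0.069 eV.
n = 14

The exact energy levels follow E_n = -13.6057 eV / n².

The measured value (-0.069 eV) is reported to only 2 significant figures, so we must test candidate n values and see which one matches to that precision.

Candidate energies:
  n = 12:  E = -13.6057/12² = -0.09448 eV
  n = 13:  E = -13.6057/13² = -0.08051 eV
  n = 14:  E = -13.6057/14² = -0.06942 eV  ← matches
  n = 15:  E = -13.6057/15² = -0.06047 eV
  n = 16:  E = -13.6057/16² = -0.05315 eV

Checking against the measurement of -0.069 eV (2 sig figs), only n = 14 agrees:
E_14 = -0.06942 eV, which rounds to -0.069 eV ✓

Therefore n = 14.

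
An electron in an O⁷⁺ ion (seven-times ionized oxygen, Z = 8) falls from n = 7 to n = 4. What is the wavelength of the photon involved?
33.827266 nm

First, find the transition energy using E_n = -13.6057 Z² / n² eV:
E_7 = -13.6057 × 8² / 7² = -17.77071020 eV
E_4 = -13.6057 × 8² / 4² = -54.42280000 eV

Photon energy: |ΔE| = |E_4 - E_7| = 36.65208980 eV

Convert to wavelength using E = hc/λ with hc = 1239.84 eV·nm:
λ = hc/E = 1239.84 eV·nm / 36.65208980 eV
λ = 33.827266 nm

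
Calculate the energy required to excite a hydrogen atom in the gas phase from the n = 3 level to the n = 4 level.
0.6614 eV

The energy levels of a hydrogen-like atom are E_n = -13.6057 eV / n².

Energy at n = 3: E_3 = -13.6057 / 3² = -1.5117444 eV
Energy at n = 4: E_4 = -13.6057 / 4² = -0.8503563 eV

The excitation energy is the difference:
ΔE = E_4 - E_3
ΔE = -0.8503563 - (-1.5117444)
ΔE = 0.6614 eV

Since this is positive, energy must be absorbed (photon absorption).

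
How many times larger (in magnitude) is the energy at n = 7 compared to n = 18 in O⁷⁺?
6.612

Using E_n = -13.6057 Z² / n² eV with Z = 8:

E_7 = -13.6057 × 8² / 7² = -870.7648 / 49 = -17.770710204 eV
E_18 = -13.6057 × 8² / 18² = -870.7648 / 324 = -2.687545679 eV

The ratio is:
E_7/E_18 = (-17.770710204) / (-2.687545679)
E_7/E_18 = (-870.7648/49) / (-870.7648/324)
E_7/E_18 = 324/49
E_7/E_18 = 6.612
(Note: the Z² factors cancel in the ratio.)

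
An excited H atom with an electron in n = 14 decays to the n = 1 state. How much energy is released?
13.5363 eV

The energy levels are E_n = -13.6057 eV / n².

Energy at n = 14: E_14 = -13.6057 / 14² = -0.0694168 eV
Energy at n = 1: E_1 = -13.6057 / 1² = -13.6057000 eV

For emission (electron falling to lower state), the photon energy is:
E_photon = E_14 - E_1 = |-0.0694168 - (-13.6057000)|
E_photon = 13.5363 eV

This energy is carried away by the emitted photon.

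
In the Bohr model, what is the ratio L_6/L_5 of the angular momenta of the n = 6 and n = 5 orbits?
1.200000

In the Bohr model, L_n = nℏ, so the ratio is purely the ratio of quantum numbers:

L_6/L_5 = 6ℏ / 5ℏ = 6/5 = 1.200000

The angular momentum scales linearly with n.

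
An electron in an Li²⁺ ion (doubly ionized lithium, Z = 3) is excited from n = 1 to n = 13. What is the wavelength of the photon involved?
10.185 nm

First, find the transition energy using E_n = -13.6057 Z² / n² eV:
E_1 = -13.6057 × 3² / 1² = -122.45130 eV
E_13 = -13.6057 × 3² / 13² = -0.72456 eV

Photon energy: |ΔE| = |E_13 - E_1| = 121.72674 eV

Convert to wavelength using E = hc/λ with hc = 1239.84 eV·nm:
λ = hc/E = 1239.84 eV·nm / 121.72674 eV
λ = 10.185 nm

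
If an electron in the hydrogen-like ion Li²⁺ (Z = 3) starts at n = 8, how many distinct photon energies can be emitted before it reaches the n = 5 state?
6

The electron can occupy levels n = 5, 6, ..., 8 during de-excitation — that is m = 8 - 5 + 1 = 4 distinct levels.

The number of distinct spectral lines equals the number of ways to choose 2 of these m levels (each pair gives one possible emission transition):

Number of lines = m(m-1)/2 = 4×3/2 = 6

These correspond to all possible transitions between the 4 levels:
8 → 7, 8 → 6, 8 → 5, 7 → 6, 7 → 5, 6 → 5

Each transition produces a photon with a unique energy (and thus wavelength). This count does not depend on Z.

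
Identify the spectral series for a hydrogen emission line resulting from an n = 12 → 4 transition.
Brackett series

The spectral series in hydrogen are named based on the final (lower) energy level:
- Lyman series: n_final = 1 (ultraviolet)
- Balmer series: n_final = 2 (visible/near-UV)
- Paschen series: n_final = 3 (infrared)
- Brackett series: n_final = 4 (infrared)
- Pfund series: n_final = 5 (far infrared)

Since this transition ends at n = 4, it belongs to the Brackett series.

For reference, this 12 → 4 line has photon energy
ΔE = 13.6057 eV × (1/4² - 1/12²) = 0.7558722222 eV,
corresponding to wavelength λ = hc/ΔE = 1239.84 eV·nm / 0.7558722222 eV = 1640.2772 nm in the infrared region.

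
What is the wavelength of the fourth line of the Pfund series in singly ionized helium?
823.800 nm

The lines of a series are numbered from the longest wavelength (smallest ΔE) outward; the fourth line is the transition from n = n_f + 4 to n_f.
The Pfund series has all transitions ending at n_f = 5.

For He⁺ (Z = 2), the fourth line (δ-line) is the jump from n = 9 to n = 5:
E_9 = -13.6057 × 2² / 9² = -0.6718864 eV
E_5 = -13.6057 × 2² / 5² = -2.1769120 eV
ΔE = E_9 - E_5 = 1.5050256 eV

λ = hc/E = 1239.84 eV·nm / 1.5050256 eV
λ = 823.800 nm

This is the δ-line of the Pfund series in He⁺.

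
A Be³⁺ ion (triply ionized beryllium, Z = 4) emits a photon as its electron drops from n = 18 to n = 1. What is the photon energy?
217.01931 eV

The energy levels are E_n = -13.6057 Z² eV / n².

Energy at n = 18: E_18 = -13.6057 × 4² / 18² = -0.67188642 eV
Energy at n = 1: E_1 = -13.6057 × 4² / 1² = -217.69120000 eV

For emission (electron falling to lower state), the photon energy is:
E_photon = E_18 - E_1 = |-0.67188642 - (-217.69120000)|
E_photon = 217.01931 eV

This energy is carried away by the emitted photon.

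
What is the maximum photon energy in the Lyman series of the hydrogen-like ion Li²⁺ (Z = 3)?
122.45130 eV

The series limit corresponds to the transition from n = ∞ to n = 1.
This is the highest energy (shortest wavelength) transition in the Lyman series.

E_∞ = 0 eV
E_1 = -13.6057 × 3² / 1² = -122.45130 eV

Energy at series limit:
ΔE = E_∞ - E_1 = 0 - (-122.45130) = 122.45130 eV

This energy equals the ionization energy from the n = 1 state of Li²⁺.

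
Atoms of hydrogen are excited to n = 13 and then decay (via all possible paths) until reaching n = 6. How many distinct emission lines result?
28

The electron can occupy levels n = 6, 7, ..., 13 during de-excitation — that is m = 13 - 6 + 1 = 8 distinct levels.

The number of distinct spectral lines equals the number of ways to choose 2 of these m levels (each pair gives one possible emission transition):

Number of lines = m(m-1)/2 = 8×7/2 = 28

These correspond to all possible transitions between the 8 levels:
13 → 12, 13 → 11, 13 → 10, 13 → 9, 13 → 8, 13 → 7, 13 → 6, 12 → 11...

Each transition produces a photon with a unique energy (and thus wavelength). This count does not depend on Z.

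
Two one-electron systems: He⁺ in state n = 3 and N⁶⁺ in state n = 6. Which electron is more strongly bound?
N⁶⁺ at n = 6 (E = -18.52 eV)

Using E_n = -13.6057 Z² / n² eV:

He⁺ (Z = 2) at n = 3:
E = -13.6057 × 2² / 3² = -13.6057 × 4 / 9 = -6.04698 eV

N⁶⁺ (Z = 7) at n = 6:
E = -13.6057 × 7² / 6² = -13.6057 × 49 / 36 = -18.51887 eV

Since -18.51887 eV < -6.04698 eV,
N⁶⁺ at n = 6 is more tightly bound (requires more energy to ionize).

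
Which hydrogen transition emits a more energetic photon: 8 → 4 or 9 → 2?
9 → 2

Calculate the energy for each transition:

Transition 8 → 4:
ΔE₁ = |E_4 - E_8| = |-13.6057/4² - (-13.6057/8²)|
ΔE₁ = |-0.85035625 - (-0.21258906)| = 0.63777 eV

Transition 9 → 2:
ΔE₂ = |E_2 - E_9| = |-13.6057/2² - (-13.6057/9²)|
ΔE₂ = |-3.40142500 - (-0.16797160)| = 3.23345 eV

Since 3.23345 eV > 0.63777 eV, the transition 9 → 2 emits the more energetic photon.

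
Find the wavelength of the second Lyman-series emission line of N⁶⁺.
2.09 nm

The lines of a series are numbered from the longest wavelength (smallest ΔE) outward; the second line is the transition from n = n_f + 2 to n_f.
The Lyman series has all transitions ending at n_f = 1.

For N⁶⁺ (Z = 7), the second line (β-line) is the jump from n = 3 to n = 1:
E_3 = -13.6057 × 7² / 3² = -74.0755 eV
E_1 = -13.6057 × 7² / 1² = -666.6793 eV
ΔE = E_3 - E_1 = 592.6038 eV

λ = hc/E = 1239.84 eV·nm / 592.6038 eV
λ = 2.09 nm

This is the β-line of the Lyman series in N⁶⁺.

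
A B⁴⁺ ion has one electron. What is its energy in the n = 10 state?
-3.40143 eV

For hydrogen-like ions, the energy levels scale with Z²:
E_n = -13.6057 Z² / n² eV

For B⁴⁺ (Z = 5) at n = 10:
E_10 = -13.6057 × 5² / 10²
E_10 = -13.6057 × 25 / 100
E_10 = -340.1425 / 100
E_10 = -3.40143 eV

The energy is 25 times more negative than hydrogen at the same n due to the stronger nuclear charge.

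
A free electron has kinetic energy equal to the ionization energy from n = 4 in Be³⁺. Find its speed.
2.19e+06 m/s (or 0.7297% of c)

The binding energy at n = 4 for Be³⁺ is:
E_4 = -13.6057 × 4²/4² = -13.605700 eV
|E_4| = 13.605700 eV

Convert to Joules:
KE = 13.605700 eV × (1.602177 × 10⁻¹⁹ J/eV) = 2.1799e-18 J

Using KE = ½mv²:
v = √(2·KE/m_e)
v = √(2 × 2.1799e-18 J / 9.10938 × 10⁻³¹ kg)
v = 2.19e+06 m/s

This is approximately 0.7297% the speed of light.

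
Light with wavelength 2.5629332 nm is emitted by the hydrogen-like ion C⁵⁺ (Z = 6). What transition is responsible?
n = 9 → n = 1

First, find the photon energy from the wavelength (hc = 1239.84 eV·nm):
E = hc/λ = 1239.84 eV·nm / 2.5629332 nm = 483.75822 eV

The energy levels of C⁵⁺ satisfy E_n = -13.6057 × 6² / n² eV, so an emission n_i → n_f releases
ΔE = 13.6057 × 6² × (1/n_f² − 1/n_i²) eV.

Setting ΔE equal to the photon energy:
1/n_f² − 1/n_i² = 483.75822 / (13.6057 × 6²) = 0.98765432

Since 1/n_i² must be positive, we need 1/n_f² > 0.98765432, i.e. n_f ≤ 1. For each allowed n_f, solve n_i = (1/n_f² − 0.98765432)^(−1/2) and check whether it is a whole number:
  n_f = 1: 1/n_i² = 1.00000000 − 0.98765432 = 0.01234568 → n_i = 9.000  → integer, n_i = 9 ✓

Only n_f = 1 gives an integer upper level, n_i = 9.

The transition is from n = 9 to n = 1 (emission).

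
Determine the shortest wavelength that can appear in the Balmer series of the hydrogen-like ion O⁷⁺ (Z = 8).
5.70 nm

The series limit corresponds to the transition from n = ∞ to n = 2.
This is the highest energy (shortest wavelength) transition in the Balmer series.

E_∞ = 0 eV
E_2 = -13.6057 × 8² / 2² = -217.6912 eV

Energy at series limit:
ΔE = E_∞ - E_2 = 0 - (-217.6912) = 217.6912 eV
λ = hc/E = 1239.84 eV·nm / 217.6912 eV = 5.70 nm

This energy equals the ionization energy from the n = 2 state of O⁷⁺.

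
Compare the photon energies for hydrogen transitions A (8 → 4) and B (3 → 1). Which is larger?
3 → 1

Calculate the energy for each transition:

Transition 8 → 4:
ΔE₁ = |E_4 - E_8| = |-13.6057/4² - (-13.6057/8²)|
ΔE₁ = |-0.85035625 - (-0.21258906)| = 0.63777 eV

Transition 3 → 1:
ΔE₂ = |E_1 - E_3| = |-13.6057/1² - (-13.6057/3²)|
ΔE₂ = |-13.60570000 - (-1.51174444)| = 12.09396 eV

Since 12.09396 eV > 0.63777 eV, the transition 3 → 1 emits the more energetic photon.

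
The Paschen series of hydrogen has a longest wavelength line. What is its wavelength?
1874.60 nm

The longest wavelength corresponds to the smallest energy transition in the series.
The Paschen series has all transitions ending at n_f = 3.

For H, the first line (α-line) is the jump from n = 4 to n = 3:
E_4 = -13.6057 / 4² = -0.85035625 eV
E_3 = -13.6057 / 3² = -1.51174444 eV
ΔE = E_4 - E_3 = 0.66138819 eV

λ = hc/E = 1239.84 eV·nm / 0.66138819 eV
λ = 1874.60 nm

This is the α-line of the Paschen series in H.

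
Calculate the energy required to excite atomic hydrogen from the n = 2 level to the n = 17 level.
3.3543 eV

The energy levels of a hydrogen-like atom are E_n = -13.6057 eV / n².

Energy at n = 2: E_2 = -13.6057 / 2² = -3.4014250 eV
Energy at n = 17: E_17 = -13.6057 / 17² = -0.0470785 eV

The excitation energy is the difference:
ΔE = E_17 - E_2
ΔE = -0.0470785 - (-3.4014250)
ΔE = 3.3543 eV

Since this is positive, energy must be absorbed (photon absorption).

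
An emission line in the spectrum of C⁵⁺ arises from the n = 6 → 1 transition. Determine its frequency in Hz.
1.1514e+17 Hz

First, find the transition energy:
E_6 = -13.6057 × 6² / 6² = -13.60570 eV
E_1 = -13.6057 × 6² / 1² = -489.80520 eV
|ΔE| = |E_1 - E_6| = 476.19950 eV

Convert to Joules: E = 476.19950 eV × (1.602177 × 10⁻¹⁹ J/eV) = 7.629559e-17 J

Using E = hf:
f = E/h = 7.629559e-17 J / (6.62607 × 10⁻³⁴ J·s)
f = 1.1514e+17 Hz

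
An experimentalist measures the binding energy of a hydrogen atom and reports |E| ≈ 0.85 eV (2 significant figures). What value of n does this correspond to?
n = 4

The exact energy levels follow E_n = -13.6057 eV / n².

The measured value (-0.85 eV) is reported to only 2 significant figures, so we must test candidate n values and see which one matches to that precision.

Candidate energies:
  n = 2:  E = -13.6057/2² = -3.40143 eV
  n = 3:  E = -13.6057/3² = -1.51174 eV
  n = 4:  E = -13.6057/4² = -0.85036 eV  ← matches
  n = 5:  E = -13.6057/5² = -0.54423 eV
  n = 6:  E = -13.6057/6² = -0.37794 eV

Checking against the measurement of -0.85 eV (2 sig figs), only n = 4 agrees:
E_4 = -0.85036 eV, which rounds to -0.85 eV ✓

Therefore n = 4.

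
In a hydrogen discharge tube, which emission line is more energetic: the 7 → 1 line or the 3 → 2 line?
7 → 1

Calculate the energy for each transition:

Transition 7 → 1:
ΔE₁ = |E_1 - E_7| = |-13.6057/1² - (-13.6057/7²)|
ΔE₁ = |-13.605700000 - (-0.277667347)| = 13.328033 eV

Transition 3 → 2:
ΔE₂ = |E_2 - E_3| = |-13.6057/2² - (-13.6057/3²)|
ΔE₂ = |-3.401425000 - (-1.511744444)| = 1.889681 eV

Since 13.328033 eV > 1.889681 eV, the transition 7 → 1 emits the more energetic photon.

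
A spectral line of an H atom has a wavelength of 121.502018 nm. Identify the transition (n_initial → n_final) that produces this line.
n = 2 → n = 1

First, find the photon energy from the wavelength (hc = 1239.84 eV·nm):
E = hc/λ = 1239.84 eV·nm / 121.502018 nm = 10.204275 eV

The energy levels of hydrogen satisfy E_n = -13.6057 / n² eV, so an emission n_i → n_f releases
ΔE = 13.6057 × (1/n_f² − 1/n_i²) eV.

Setting ΔE equal to the photon energy:
1/n_f² − 1/n_i² = 10.204275 / 13.6057 = 0.75000000

Since 1/n_i² must be positive, we need 1/n_f² > 0.75000000, i.e. n_f ≤ 1. For each allowed n_f, solve n_i = (1/n_f² − 0.75000000)^(−1/2) and check whether it is a whole number:
  n_f = 1: 1/n_i² = 1.00000000 − 0.75000000 = 0.25000000 → n_i = 2.000  → integer, n_i = 2 ✓

Only n_f = 1 gives an integer upper level, n_i = 2.

The transition is from n = 2 to n = 1 (emission).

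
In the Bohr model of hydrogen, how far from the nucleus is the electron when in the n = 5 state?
1.32294 nm (or 13.22943 Å)

The Bohr radius formula is:
r_n = n² a₀ / Z

where a₀ = 0.05291772 nm is the Bohr radius.

For H (Z = 1) at n = 5:
r_5 = 5² × 0.05291772 nm / 1
r_5 = 25 × 0.05291772 nm / 1
r_5 = 1.322943 nm / 1
r_5 = 1.32294 nm

The electron orbits at approximately 1.32294 nm from the nucleus.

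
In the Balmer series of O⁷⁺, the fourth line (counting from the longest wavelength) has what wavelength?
6.407333 nm

The lines of a series are numbered from the longest wavelength (smallest ΔE) outward; the fourth line is the transition from n = n_f + 4 to n_f.
The Balmer series has all transitions ending at n_f = 2.

For O⁷⁺ (Z = 8), the fourth line (δ-line) is the jump from n = 6 to n = 2:
E_6 = -13.6057 × 8² / 6² = -24.18791111 eV
E_2 = -13.6057 × 8² / 2² = -217.69120000 eV
ΔE = E_6 - E_2 = 193.50328889 eV

λ = hc/E = 1239.84 eV·nm / 193.50328889 eV
λ = 6.407333 nm

This is the δ-line of the Balmer series in O⁷⁺.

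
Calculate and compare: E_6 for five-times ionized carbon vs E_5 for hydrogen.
C⁵⁺ at n = 6 (E = -13.605700 eV)

Using E_n = -13.6057 Z² / n² eV:

C⁵⁺ (Z = 6) at n = 6:
E = -13.6057 × 6² / 6² = -13.6057 × 36 / 36 = -13.605700000 eV

H (Z = 1) at n = 5:
E = -13.6057 × 1² / 5² = -13.6057 × 1 / 25 = -0.544228000 eV

Since -13.605700000 eV < -0.544228000 eV,
C⁵⁺ at n = 6 is more tightly bound (requires more energy to ionize).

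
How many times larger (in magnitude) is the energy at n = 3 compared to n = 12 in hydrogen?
16.00

Using E_n = -13.6057 Z² / n² eV with Z = 1:

E_3 = -13.6057 / 3² = -13.6057 / 9 = -1.51174444 eV
E_12 = -13.6057 / 12² = -13.6057 / 144 = -0.09448403 eV

The ratio is:
E_3/E_12 = (-1.51174444) / (-0.09448403)
E_3/E_12 = (-13.6057/9) / (-13.6057/144)
E_3/E_12 = 144/9
E_3/E_12 = 16.00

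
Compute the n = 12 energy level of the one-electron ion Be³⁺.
-1.51174 eV

For hydrogen-like ions, the energy levels scale with Z²:
E_n = -13.6057 Z² / n² eV

For Be³⁺ (Z = 4) at n = 12:
E_12 = -13.6057 × 4² / 12²
E_12 = -13.6057 × 16 / 144
E_12 = -217.6912 / 144
E_12 = -1.51174 eV

The energy is 16 times more negative than hydrogen at the same n due to the stronger nuclear charge.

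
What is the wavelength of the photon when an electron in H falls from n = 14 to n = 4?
1587.62636 nm

First, find the transition energy using E_n = -13.6057 / n² eV:
E_14 = -13.6057 / 14² = -0.06941683673 eV
E_4 = -13.6057 / 4² = -0.85035625000 eV

Photon energy: |ΔE| = |E_4 - E_14| = 0.78093941327 eV

Convert to wavelength using E = hc/λ with hc = 1239.84 eV·nm:
λ = hc/E = 1239.84 eV·nm / 0.78093941327 eV
λ = 1587.62636 nm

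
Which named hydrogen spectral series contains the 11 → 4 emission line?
Brackett series

The spectral series in hydrogen are named based on the final (lower) energy level:
- Lyman series: n_final = 1 (ultraviolet)
- Balmer series: n_final = 2 (visible/near-UV)
- Paschen series: n_final = 3 (infrared)
- Brackett series: n_final = 4 (infrared)
- Pfund series: n_final = 5 (far infrared)

Since this transition ends at n = 4, it belongs to the Brackett series.

For reference, this 11 → 4 line has photon energy
ΔE = 13.6057 eV × (1/4² - 1/11²) = 0.73791244835 eV,
corresponding to wavelength λ = hc/ΔE = 1239.84 eV·nm / 0.73791244835 eV = 1680.19933 nm in the infrared region.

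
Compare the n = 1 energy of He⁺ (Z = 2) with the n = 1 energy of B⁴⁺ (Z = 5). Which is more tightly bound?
B⁴⁺ at n = 1 (E = -340.143 eV)

Using E_n = -13.6057 Z² / n² eV:

He⁺ (Z = 2) at n = 1:
E = -13.6057 × 2² / 1² = -13.6057 × 4 / 1 = -54.422800 eV

B⁴⁺ (Z = 5) at n = 1:
E = -13.6057 × 5² / 1² = -13.6057 × 25 / 1 = -340.142500 eV

Since -340.142500 eV < -54.422800 eV,
B⁴⁺ at n = 1 is more tightly bound (requires more energy to ionize).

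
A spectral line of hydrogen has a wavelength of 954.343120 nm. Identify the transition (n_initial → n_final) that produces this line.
n = 8 → n = 3

First, find the photon energy from the wavelength (hc = 1239.84 eV·nm):
E = hc/λ = 1239.84 eV·nm / 954.343120 nm = 1.2991554 eV

The energy levels of hydrogen satisfy E_n = -13.6057 / n² eV, so an emission n_i → n_f releases
ΔE = 13.6057 × (1/n_f² − 1/n_i²) eV.

Setting ΔE equal to the photon energy:
1/n_f² − 1/n_i² = 1.2991554 / 13.6057 = 0.095486112

Since 1/n_i² must be positive, we need 1/n_f² > 0.095486112, i.e. n_f ≤ 3. For each allowed n_f, solve n_i = (1/n_f² − 0.095486112)^(−1/2) and check whether it is a whole number:
  n_f = 1: 1/n_i² = 1.000000000 − 0.095486112 = 0.904513888 → n_i = 1.051  (not an integer) ✗
  n_f = 2: 1/n_i² = 0.250000000 − 0.095486112 = 0.154513888 → n_i = 2.544  (not an integer) ✗
  n_f = 3: 1/n_i² = 0.111111111 − 0.095486112 = 0.015624999 → n_i = 8.000  → integer, n_i = 8 ✓

Only n_f = 3 gives an integer upper level, n_i = 8.

The transition is from n = 8 to n = 3 (emission).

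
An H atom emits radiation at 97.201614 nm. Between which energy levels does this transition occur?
n = 4 → n = 1

First, find the photon energy from the wavelength (hc = 1239.84 eV·nm):
E = hc/λ = 1239.84 eV·nm / 97.201614 nm = 12.755344 eV

The energy levels of hydrogen satisfy E_n = -13.6057 / n² eV, so an emission n_i → n_f releases
ΔE = 13.6057 × (1/n_f² − 1/n_i²) eV.

Setting ΔE equal to the photon energy:
1/n_f² − 1/n_i² = 12.755344 / 13.6057 = 0.93750002

Since 1/n_i² must be positive, we need 1/n_f² > 0.93750002, i.e. n_f ≤ 1. For each allowed n_f, solve n_i = (1/n_f² − 0.93750002)^(−1/2) and check whether it is a whole number:
  n_f = 1: 1/n_i² = 1.00000000 − 0.93750002 = 0.06249998 → n_i = 4.000  → integer, n_i = 4 ✓

Only n_f = 1 gives an integer upper level, n_i = 4.

The transition is from n = 4 to n = 1 (emission).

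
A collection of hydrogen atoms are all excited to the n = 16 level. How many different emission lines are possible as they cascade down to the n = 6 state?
55

The electron can occupy levels n = 6, 7, ..., 16 during de-excitation — that is m = 16 - 6 + 1 = 11 distinct levels.

The number of distinct spectral lines equals the number of ways to choose 2 of these m levels (each pair gives one possible emission transition):

Number of lines = m(m-1)/2 = 11×10/2 = 55

These correspond to all possible transitions between the 11 levels:
16 → 15, 16 → 14, 16 → 13, 16 → 12, 16 → 11, 16 → 10, 16 → 9, 16 → 8...

Each transition produces a photon with a unique energy (and thus wavelength). This count does not depend on Z.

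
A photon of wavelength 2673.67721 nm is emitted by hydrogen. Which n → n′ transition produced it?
n = 13 → n = 5

First, find the photon energy from the wavelength (hc = 1239.84 eV·nm):
E = hc/λ = 1239.84 eV·nm / 2673.67721 nm = 0.46372090 eV

The energy levels of hydrogen satisfy E_n = -13.6057 / n² eV, so an emission n_i → n_f releases
ΔE = 13.6057 × (1/n_f² − 1/n_i²) eV.

Setting ΔE equal to the photon energy:
1/n_f² − 1/n_i² = 0.46372090 / 13.6057 = 0.034082840

Since 1/n_i² must be positive, we need 1/n_f² > 0.034082840, i.e. n_f ≤ 5. For each allowed n_f, solve n_i = (1/n_f² − 0.034082840)^(−1/2) and check whether it is a whole number:
  n_f = 1: 1/n_i² = 1.000000000 − 0.034082840 = 0.965917160 → n_i = 1.017  (not an integer) ✗
  n_f = 2: 1/n_i² = 0.250000000 − 0.034082840 = 0.215917160 → n_i = 2.152  (not an integer) ✗
  n_f = 3: 1/n_i² = 0.111111111 − 0.034082840 = 0.077028271 → n_i = 3.603  (not an integer) ✗
  n_f = 4: 1/n_i² = 0.062500000 − 0.034082840 = 0.028417160 → n_i = 5.932  (not an integer) ✗
  n_f = 5: 1/n_i² = 0.040000000 − 0.034082840 = 0.005917160 → n_i = 13.000  → integer, n_i = 13 ✓

Only n_f = 5 gives an integer upper level, n_i = 13.

The transition is from n = 13 to n = 5 (emission).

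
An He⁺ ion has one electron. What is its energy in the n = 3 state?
-6.04698 eV

For hydrogen-like ions, the energy levels scale with Z²:
E_n = -13.6057 Z² / n² eV

For He⁺ (Z = 2) at n = 3:
E_3 = -13.6057 × 2² / 3²
E_3 = -13.6057 × 4 / 9
E_3 = -54.4228 / 9
E_3 = -6.04698 eV

The energy is 4 times more negative than hydrogen at the same n due to the stronger nuclear charge.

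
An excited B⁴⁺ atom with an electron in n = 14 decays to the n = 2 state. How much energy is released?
83.300204 eV

The energy levels are E_n = -13.6057 Z² eV / n².

Energy at n = 14: E_14 = -13.6057 × 5² / 14² = -1.735420918 eV
Energy at n = 2: E_2 = -13.6057 × 5² / 2² = -85.035625000 eV

For emission (electron falling to lower state), the photon energy is:
E_photon = E_14 - E_2 = |-1.735420918 - (-85.035625000)|
E_photon = 83.300204 eV

This energy is carried away by the emitted photon.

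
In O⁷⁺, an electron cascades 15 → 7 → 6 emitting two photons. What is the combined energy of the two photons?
20.31785 eV

The energy levels of O⁷⁺ are E_n = -13.6057 × 8² / n² eV.

First transition (15 → 7):
ΔE₁ = |E_7 - E_15|
ΔE₁ = |-17.77071020408 - (-3.87006577778)| = 13.90064443 eV

Second transition (7 → 6):
ΔE₂ = |E_6 - E_7|
ΔE₂ = |-24.18791111111 - (-17.77071020408)| = 6.41720091 eV

Total energy released:
E_total = ΔE₁ + ΔE₂ = 13.90064443 + 6.41720091 = 20.31785 eV

Note: This equals the direct transition 15 → 6: 20.31785 eV ✓
Energy is conserved regardless of the path taken.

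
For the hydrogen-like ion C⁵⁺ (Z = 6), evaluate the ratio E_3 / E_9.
9.0000

Using E_n = -13.6057 Z² / n² eV with Z = 6:

E_3 = -13.6057 × 6² / 3² = -489.8052 / 9 = -54.4228000000 eV
E_9 = -13.6057 × 6² / 9² = -489.8052 / 81 = -6.0469777778 eV

The ratio is:
E_3/E_9 = (-54.4228000000) / (-6.0469777778)
E_3/E_9 = (-489.8052/9) / (-489.8052/81)
E_3/E_9 = 81/9
E_3/E_9 = 9.0000
(Note: the Z² factors cancel in the ratio.)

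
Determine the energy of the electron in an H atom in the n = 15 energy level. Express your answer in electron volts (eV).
-0.060470 eV

The energy levels of a hydrogen-like atom are given by:
E_n = -13.6057 eV / n²

For n = 15:
E_15 = -13.6057 eV / 15²
E_15 = -13.6057 eV / 225
E_15 = -0.060470 eV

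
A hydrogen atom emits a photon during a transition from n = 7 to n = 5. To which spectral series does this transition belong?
Pfund series

The spectral series in hydrogen are named based on the final (lower) energy level:
- Lyman series: n_final = 1 (ultraviolet)
- Balmer series: n_final = 2 (visible/near-UV)
- Paschen series: n_final = 3 (infrared)
- Brackett series: n_final = 4 (infrared)
- Pfund series: n_final = 5 (far infrared)

Since this transition ends at n = 5, it belongs to the Pfund series.

For reference, this 7 → 5 line has photon energy
ΔE = 13.6057 eV × (1/5² - 1/7²) = 0.266560653 eV,
corresponding to wavelength λ = hc/ΔE = 1239.84 eV·nm / 0.266560653 eV = 4651.249 nm in the far infrared region.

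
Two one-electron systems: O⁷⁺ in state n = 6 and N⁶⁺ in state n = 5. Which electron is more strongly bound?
N⁶⁺ at n = 5 (E = -26.6672 eV)

Using E_n = -13.6057 Z² / n² eV:

O⁷⁺ (Z = 8) at n = 6:
E = -13.6057 × 8² / 6² = -13.6057 × 64 / 36 = -24.1879111 eV

N⁶⁺ (Z = 7) at n = 5:
E = -13.6057 × 7² / 5² = -13.6057 × 49 / 25 = -26.6671720 eV

Since -26.6671720 eV < -24.1879111 eV,
N⁶⁺ at n = 5 is more tightly bound (requires more energy to ionize).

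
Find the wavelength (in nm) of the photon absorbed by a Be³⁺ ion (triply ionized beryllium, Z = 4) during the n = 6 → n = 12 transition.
273.379539 nm

First, find the transition energy using E_n = -13.6057 Z² / n² eV:
E_6 = -13.6057 × 4² / 6² = -6.0469777778 eV
E_12 = -13.6057 × 4² / 12² = -1.5117444444 eV

Photon energy: |ΔE| = |E_12 - E_6| = 4.5352333334 eV

Convert to wavelength using E = hc/λ with hc = 1239.84 eV·nm:
λ = hc/E = 1239.84 eV·nm / 4.5352333334 eV
λ = 273.379539 nm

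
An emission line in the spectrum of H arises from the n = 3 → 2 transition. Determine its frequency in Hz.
4.57e+14 Hz

First, find the transition energy:
E_3 = -13.6057 / 3² = -1.51174444 eV
E_2 = -13.6057 / 2² = -3.40142500 eV
|ΔE| = |E_2 - E_3| = 1.88968056 eV

Convert to Joules: E = 1.88968056 eV × (1.602177 × 10⁻¹⁹ J/eV) = 3.0276e-19 J

Using E = hf:
f = E/h = 3.0276e-19 J / (6.62607 × 10⁻³⁴ J·s)
f = 4.57e+14 Hz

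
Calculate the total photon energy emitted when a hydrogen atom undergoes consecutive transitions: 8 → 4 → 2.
3.189 eV

The energy levels of hydrogen are E_n = -13.6057 / n² eV.

First transition (8 → 4):
ΔE₁ = |E_4 - E_8|
ΔE₁ = |-0.850356250 - (-0.212589063)| = 0.637767 eV

Second transition (4 → 2):
ΔE₂ = |E_2 - E_4|
ΔE₂ = |-3.401425000 - (-0.850356250)| = 2.551069 eV

Total energy released:
E_total = ΔE₁ + ΔE₂ = 0.637767 + 2.551069 = 3.189 eV

Note: This equals the direct transition 8 → 2: 3.189 eV ✓
Energy is conserved regardless of the path taken.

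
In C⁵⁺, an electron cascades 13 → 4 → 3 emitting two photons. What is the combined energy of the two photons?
51.525 eV

The energy levels of C⁵⁺ are E_n = -13.6057 × 6² / n² eV.

First transition (13 → 4):
ΔE₁ = |E_4 - E_13|
ΔE₁ = |-30.612825000 - (-2.898255621)| = 27.714569 eV

Second transition (4 → 3):
ΔE₂ = |E_3 - E_4|
ΔE₂ = |-54.422800000 - (-30.612825000)| = 23.809975 eV

Total energy released:
E_total = ΔE₁ + ΔE₂ = 27.714569 + 23.809975 = 51.525 eV

Note: This equals the direct transition 13 → 3: 51.525 eV ✓
Energy is conserved regardless of the path taken.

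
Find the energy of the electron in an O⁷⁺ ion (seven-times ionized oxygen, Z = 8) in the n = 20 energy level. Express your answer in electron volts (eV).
-2.176912 eV

The energy levels of a hydrogen-like atom are given by:
E_n = -13.6057 Z² / n² eV  (with Z = 8 for O⁷⁺)

For n = 20:
E_20 = -13.6057 × 8² / 20²
E_20 = -13.6057 × 64 / 400
E_20 = -2.176912 eV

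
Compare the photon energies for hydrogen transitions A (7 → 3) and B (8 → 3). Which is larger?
8 → 3

Calculate the energy for each transition:

Transition 7 → 3:
ΔE₁ = |E_3 - E_7| = |-13.6057/3² - (-13.6057/7²)|
ΔE₁ = |-1.51174444444 - (-0.27766734694)| = 1.23407710 eV

Transition 8 → 3:
ΔE₂ = |E_3 - E_8| = |-13.6057/3² - (-13.6057/8²)|
ΔE₂ = |-1.51174444444 - (-0.21258906250)| = 1.29915538 eV

Since 1.29915538 eV > 1.23407710 eV, the transition 8 → 3 emits the more energetic photon.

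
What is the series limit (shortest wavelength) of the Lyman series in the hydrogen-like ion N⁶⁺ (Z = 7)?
1.859725 nm

The series limit corresponds to the transition from n = ∞ to n = 1.
This is the highest energy (shortest wavelength) transition in the Lyman series.

E_∞ = 0 eV
E_1 = -13.6057 × 7² / 1² = -666.67930000 eV

Energy at series limit:
ΔE = E_∞ - E_1 = 0 - (-666.67930000) = 666.67930000 eV
λ = hc/E = 1239.84 eV·nm / 666.67930000 eV = 1.859725 nm

This energy equals the ionization energy from the n = 1 state of N⁶⁺.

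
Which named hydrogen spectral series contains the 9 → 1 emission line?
Lyman series

The spectral series in hydrogen are named based on the final (lower) energy level:
- Lyman series: n_final = 1 (ultraviolet)
- Balmer series: n_final = 2 (visible/near-UV)
- Paschen series: n_final = 3 (infrared)
- Brackett series: n_final = 4 (infrared)
- Pfund series: n_final = 5 (far infrared)

Since this transition ends at n = 1, it belongs to the Lyman series.

For reference, this 9 → 1 line has photon energy
ΔE = 13.6057 eV × (1/1² - 1/9²) = 13.4377 eV,
corresponding to wavelength λ = hc/ΔE = 1239.84 eV·nm / 13.4377 eV = 92.27 nm in the ultraviolet region.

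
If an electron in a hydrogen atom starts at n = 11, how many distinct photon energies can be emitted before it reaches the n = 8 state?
6

The electron can occupy levels n = 8, 9, ..., 11 during de-excitation — that is m = 11 - 8 + 1 = 4 distinct levels.

The number of distinct spectral lines equals the number of ways to choose 2 of these m levels (each pair gives one possible emission transition):

Number of lines = m(m-1)/2 = 4×3/2 = 6

These correspond to all possible transitions between the 4 levels:
11 → 10, 11 → 9, 11 → 8, 10 → 9, 10 → 8, 9 → 8

Each transition produces a photon with a unique energy (and thus wavelength). This count does not depend on Z.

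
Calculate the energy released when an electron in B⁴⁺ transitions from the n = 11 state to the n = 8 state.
2.504 eV

The energy levels are E_n = -13.6057 Z² eV / n².

Energy at n = 11: E_11 = -13.6057 × 5² / 11² = -2.811095 eV
Energy at n = 8: E_8 = -13.6057 × 5² / 8² = -5.314727 eV

For emission (electron falling to lower state), the photon energy is:
E_photon = E_11 - E_8 = |-2.811095 - (-5.314727)|
E_photon = 2.504 eV

This energy is carried away by the emitted photon.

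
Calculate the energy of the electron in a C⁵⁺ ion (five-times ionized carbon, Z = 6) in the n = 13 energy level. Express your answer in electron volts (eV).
-2.89826 eV

The energy levels of a hydrogen-like atom are given by:
E_n = -13.6057 Z² / n² eV  (with Z = 6 for C⁵⁺)

For n = 13:
E_13 = -13.6057 × 6² / 13²
E_13 = -13.6057 × 36 / 169
E_13 = -2.89826 eV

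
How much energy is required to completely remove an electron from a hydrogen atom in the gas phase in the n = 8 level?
0.21259 eV

The ionization energy is the energy needed to remove the electron completely (n → ∞).

For hydrogen, E_n = -13.6057 eV / n².

At n = 8: E_8 = -13.6057 / 8² = -0.21258906 eV
At n = ∞: E_∞ = 0 eV

Ionization energy = E_∞ - E_8 = 0 - (-0.21258906) = 0.21258906 eV
Ionization energy ≈ 0.21259 eV

This is also called the binding energy of the electron in state n = 8.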